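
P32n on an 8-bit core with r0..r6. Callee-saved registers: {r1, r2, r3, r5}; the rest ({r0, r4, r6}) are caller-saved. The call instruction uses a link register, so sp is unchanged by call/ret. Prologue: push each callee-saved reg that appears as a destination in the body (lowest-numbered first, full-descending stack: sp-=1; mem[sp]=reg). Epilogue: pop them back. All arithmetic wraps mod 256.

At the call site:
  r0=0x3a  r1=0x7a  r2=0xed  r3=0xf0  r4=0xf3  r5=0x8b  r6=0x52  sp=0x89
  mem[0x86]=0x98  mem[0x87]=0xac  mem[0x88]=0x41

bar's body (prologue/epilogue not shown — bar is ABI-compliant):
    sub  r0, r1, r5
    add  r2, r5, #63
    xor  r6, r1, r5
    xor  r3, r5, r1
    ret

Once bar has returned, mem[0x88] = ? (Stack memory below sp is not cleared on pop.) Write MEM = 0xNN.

MEM = 0xed

prologue: push r2 -> mem[0x88]=0xed, sp=0x88
prologue: push r3 -> mem[0x87]=0xf0, sp=0x87
body[0] sub  r0, r1, r5 -> r0=0xef
body[1] add  r2, r5, #63 -> r2=0xca
body[2] xor  r6, r1, r5 -> r6=0xf1
body[3] xor  r3, r5, r1 -> r3=0xf1
epilogue: pop r3=0xf0, sp=0x88
epilogue: pop r2=0xed, sp=0x89
prologue pushed ['r2', 'r3'] at ['0x88', '0x87']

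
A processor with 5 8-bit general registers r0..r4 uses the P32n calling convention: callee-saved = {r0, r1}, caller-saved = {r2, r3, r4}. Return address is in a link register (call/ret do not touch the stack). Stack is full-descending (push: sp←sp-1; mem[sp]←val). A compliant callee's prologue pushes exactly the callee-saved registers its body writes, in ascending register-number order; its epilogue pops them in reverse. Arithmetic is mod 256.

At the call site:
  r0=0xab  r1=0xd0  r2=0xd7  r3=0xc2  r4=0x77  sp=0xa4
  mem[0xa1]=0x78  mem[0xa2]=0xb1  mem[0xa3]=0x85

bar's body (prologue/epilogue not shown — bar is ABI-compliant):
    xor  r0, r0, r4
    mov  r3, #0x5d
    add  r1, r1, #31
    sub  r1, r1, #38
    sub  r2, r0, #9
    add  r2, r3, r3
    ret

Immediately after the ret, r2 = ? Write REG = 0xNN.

prologue: push r0 -> mem[0xa3]=0xab, sp=0xa3
prologue: push r1 -> mem[0xa2]=0xd0, sp=0xa2
body[0] xor  r0, r0, r4 -> r0=0xdc
body[1] mov  r3, #0x5d -> r3=0x5d
body[2] add  r1, r1, #31 -> r1=0xef
body[3] sub  r1, r1, #38 -> r1=0xc9
body[4] sub  r2, r0, #9 -> r2=0xd3
body[5] add  r2, r3, r3 -> r2=0xba
epilogue: pop r1=0xd0, sp=0xa3
epilogue: pop r0=0xab, sp=0xa4
r2 is caller-saved -> body value

REG = 0xba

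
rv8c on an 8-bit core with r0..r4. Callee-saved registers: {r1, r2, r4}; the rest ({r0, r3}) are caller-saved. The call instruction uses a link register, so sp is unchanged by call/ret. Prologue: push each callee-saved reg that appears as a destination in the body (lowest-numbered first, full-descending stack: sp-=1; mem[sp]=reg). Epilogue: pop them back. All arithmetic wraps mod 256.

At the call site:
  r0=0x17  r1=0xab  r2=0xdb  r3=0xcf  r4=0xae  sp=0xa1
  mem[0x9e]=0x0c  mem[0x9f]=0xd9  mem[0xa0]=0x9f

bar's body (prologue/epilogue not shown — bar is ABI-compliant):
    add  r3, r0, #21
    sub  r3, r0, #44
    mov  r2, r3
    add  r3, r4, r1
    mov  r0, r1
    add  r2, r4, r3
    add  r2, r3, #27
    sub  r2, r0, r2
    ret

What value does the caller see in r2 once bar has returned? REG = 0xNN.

REG = 0xdb

prologue: push r2 -> mem[0xa0]=0xdb, sp=0xa0
body[0] add  r3, r0, #21 -> r3=0x2c
body[1] sub  r3, r0, #44 -> r3=0xeb
body[2] mov  r2, r3 -> r2=0xeb
body[3] add  r3, r4, r1 -> r3=0x59
body[4] mov  r0, r1 -> r0=0xab
body[5] add  r2, r4, r3 -> r2=0x07
body[6] add  r2, r3, #27 -> r2=0x74
body[7] sub  r2, r0, r2 -> r2=0x37
epilogue: pop r2=0xdb, sp=0xa1
r2 is callee-saved -> restored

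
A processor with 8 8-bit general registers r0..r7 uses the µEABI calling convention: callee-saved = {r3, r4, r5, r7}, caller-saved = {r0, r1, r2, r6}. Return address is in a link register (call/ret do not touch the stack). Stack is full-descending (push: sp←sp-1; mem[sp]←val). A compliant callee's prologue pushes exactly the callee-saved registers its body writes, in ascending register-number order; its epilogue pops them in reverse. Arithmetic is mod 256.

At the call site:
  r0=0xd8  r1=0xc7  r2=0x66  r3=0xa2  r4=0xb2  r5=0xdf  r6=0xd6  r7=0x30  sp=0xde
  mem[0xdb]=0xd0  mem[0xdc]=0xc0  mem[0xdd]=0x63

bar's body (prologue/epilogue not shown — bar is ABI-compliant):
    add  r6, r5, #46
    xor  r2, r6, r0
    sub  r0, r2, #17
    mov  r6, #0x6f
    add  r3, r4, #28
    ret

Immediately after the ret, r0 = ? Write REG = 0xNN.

prologue: push r3 -> mem[0xdd]=0xa2, sp=0xdd
body[0] add  r6, r5, #46 -> r6=0x0d
body[1] xor  r2, r6, r0 -> r2=0xd5
body[2] sub  r0, r2, #17 -> r0=0xc4
body[3] mov  r6, #0x6f -> r6=0x6f
body[4] add  r3, r4, #28 -> r3=0xce
epilogue: pop r3=0xa2, sp=0xde
r0 is caller-saved -> body value

REG = 0xc4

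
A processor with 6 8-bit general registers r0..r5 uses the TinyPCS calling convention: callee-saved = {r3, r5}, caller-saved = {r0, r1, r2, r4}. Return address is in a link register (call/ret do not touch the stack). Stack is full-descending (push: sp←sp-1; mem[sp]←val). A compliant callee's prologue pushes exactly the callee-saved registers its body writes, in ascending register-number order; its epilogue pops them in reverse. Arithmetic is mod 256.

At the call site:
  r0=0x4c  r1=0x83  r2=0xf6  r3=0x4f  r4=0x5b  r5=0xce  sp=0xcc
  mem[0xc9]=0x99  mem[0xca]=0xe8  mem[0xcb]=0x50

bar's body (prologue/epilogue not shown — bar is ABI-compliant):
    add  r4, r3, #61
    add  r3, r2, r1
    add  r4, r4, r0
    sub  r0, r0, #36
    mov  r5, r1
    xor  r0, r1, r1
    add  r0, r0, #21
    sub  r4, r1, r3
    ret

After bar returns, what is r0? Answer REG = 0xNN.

prologue: push r3 -> mem[0xcb]=0x4f, sp=0xcb
prologue: push r5 -> mem[0xca]=0xce, sp=0xca
body[0] add  r4, r3, #61 -> r4=0x8c
body[1] add  r3, r2, r1 -> r3=0x79
body[2] add  r4, r4, r0 -> r4=0xd8
body[3] sub  r0, r0, #36 -> r0=0x28
body[4] mov  r5, r1 -> r5=0x83
body[5] xor  r0, r1, r1 -> r0=0x00
body[6] add  r0, r0, #21 -> r0=0x15
body[7] sub  r4, r1, r3 -> r4=0x0a
epilogue: pop r5=0xce, sp=0xcb
epilogue: pop r3=0x4f, sp=0xcc
r0 is caller-saved -> body value

REG = 0x15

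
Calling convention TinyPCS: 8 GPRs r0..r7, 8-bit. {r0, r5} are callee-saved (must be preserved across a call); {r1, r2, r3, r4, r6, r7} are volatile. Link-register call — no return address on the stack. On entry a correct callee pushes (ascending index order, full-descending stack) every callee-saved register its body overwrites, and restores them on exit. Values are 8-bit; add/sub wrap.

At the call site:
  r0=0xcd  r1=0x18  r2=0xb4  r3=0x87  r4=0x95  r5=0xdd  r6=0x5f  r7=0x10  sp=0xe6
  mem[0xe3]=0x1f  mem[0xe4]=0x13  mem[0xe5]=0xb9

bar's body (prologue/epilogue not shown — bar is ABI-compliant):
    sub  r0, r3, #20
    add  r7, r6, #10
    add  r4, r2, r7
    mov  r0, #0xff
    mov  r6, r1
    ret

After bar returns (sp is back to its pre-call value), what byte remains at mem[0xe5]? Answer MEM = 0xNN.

prologue: push r0 → mem[0xe5]=0xcd, sp=0xe5
body[0] sub  r0, r3, #20 → r0=0x73
body[1] add  r7, r6, #10 → r7=0x69
body[2] add  r4, r2, r7 → r4=0x1d
body[3] mov  r0, #0xff → r0=0xff
body[4] mov  r6, r1 → r6=0x18
epilogue: pop r0=0xcd, sp=0xe6
prologue pushed ['r0'] at ['0xe5']

MEM = 0xcd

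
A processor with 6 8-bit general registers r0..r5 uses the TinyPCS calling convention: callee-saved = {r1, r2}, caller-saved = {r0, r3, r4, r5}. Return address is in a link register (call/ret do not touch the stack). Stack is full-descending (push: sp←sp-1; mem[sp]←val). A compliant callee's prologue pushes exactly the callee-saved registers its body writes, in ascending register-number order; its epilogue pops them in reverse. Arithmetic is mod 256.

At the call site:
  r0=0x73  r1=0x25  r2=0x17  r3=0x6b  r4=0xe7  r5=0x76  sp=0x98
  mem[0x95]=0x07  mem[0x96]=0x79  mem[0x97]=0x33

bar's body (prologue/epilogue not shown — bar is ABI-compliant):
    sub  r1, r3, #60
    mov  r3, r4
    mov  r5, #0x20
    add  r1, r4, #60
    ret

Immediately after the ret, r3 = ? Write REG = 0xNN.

prologue: push r1 -> mem[0x97]=0x25, sp=0x97
body[0] sub  r1, r3, #60 -> r1=0x2f
body[1] mov  r3, r4 -> r3=0xe7
body[2] mov  r5, #0x20 -> r5=0x20
body[3] add  r1, r4, #60 -> r1=0x23
epilogue: pop r1=0x25, sp=0x98
r3 is caller-saved -> body value

REG = 0xe7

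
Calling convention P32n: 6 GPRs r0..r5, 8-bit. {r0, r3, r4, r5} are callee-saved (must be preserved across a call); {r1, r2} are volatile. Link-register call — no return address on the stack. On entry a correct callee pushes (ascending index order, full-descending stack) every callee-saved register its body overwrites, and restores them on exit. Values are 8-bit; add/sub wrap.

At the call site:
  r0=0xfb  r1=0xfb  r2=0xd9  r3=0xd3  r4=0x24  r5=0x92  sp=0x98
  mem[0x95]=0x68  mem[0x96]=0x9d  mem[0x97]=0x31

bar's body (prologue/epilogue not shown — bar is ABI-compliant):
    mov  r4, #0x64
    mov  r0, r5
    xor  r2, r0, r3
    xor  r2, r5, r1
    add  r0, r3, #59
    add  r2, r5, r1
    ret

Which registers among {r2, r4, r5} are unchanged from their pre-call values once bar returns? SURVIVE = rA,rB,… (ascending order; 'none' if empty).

prologue: push r0 → mem[0x97]=0xfb, sp=0x97
prologue: push r4 → mem[0x96]=0x24, sp=0x96
body[0] mov  r4, #0x64 → r4=0x64
body[1] mov  r0, r5 → r0=0x92
body[2] xor  r2, r0, r3 → r2=0x41
body[3] xor  r2, r5, r1 → r2=0x69
body[4] add  r0, r3, #59 → r0=0x0e
body[5] add  r2, r5, r1 → r2=0x8d
epilogue: pop r4=0x24, sp=0x97
epilogue: pop r0=0xfb, sp=0x98
r2: caller-saved, written=True
r4: callee-saved, written=True
r5: callee-saved, written=False

SURVIVE = r4,r5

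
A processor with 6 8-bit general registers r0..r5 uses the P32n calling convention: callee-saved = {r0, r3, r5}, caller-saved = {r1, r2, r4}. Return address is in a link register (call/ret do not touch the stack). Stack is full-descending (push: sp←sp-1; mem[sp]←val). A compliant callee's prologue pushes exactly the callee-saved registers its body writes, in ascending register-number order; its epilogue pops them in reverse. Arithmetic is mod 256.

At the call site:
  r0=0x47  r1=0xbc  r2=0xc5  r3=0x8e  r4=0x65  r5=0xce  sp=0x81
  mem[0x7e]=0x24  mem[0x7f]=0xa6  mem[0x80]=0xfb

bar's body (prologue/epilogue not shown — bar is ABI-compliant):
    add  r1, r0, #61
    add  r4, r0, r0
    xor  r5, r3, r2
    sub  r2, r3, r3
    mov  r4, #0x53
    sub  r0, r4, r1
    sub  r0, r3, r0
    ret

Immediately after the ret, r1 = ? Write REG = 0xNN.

prologue: push r0 → mem[0x80]=0x47, sp=0x80
prologue: push r5 → mem[0x7f]=0xce, sp=0x7f
body[0] add  r1, r0, #61 → r1=0x84
body[1] add  r4, r0, r0 → r4=0x8e
body[2] xor  r5, r3, r2 → r5=0x4b
body[3] sub  r2, r3, r3 → r2=0x00
body[4] mov  r4, #0x53 → r4=0x53
body[5] sub  r0, r4, r1 → r0=0xcf
body[6] sub  r0, r3, r0 → r0=0xbf
epilogue: pop r5=0xce, sp=0x80
epilogue: pop r0=0x47, sp=0x81
r1 is caller-saved → body value

REG = 0x84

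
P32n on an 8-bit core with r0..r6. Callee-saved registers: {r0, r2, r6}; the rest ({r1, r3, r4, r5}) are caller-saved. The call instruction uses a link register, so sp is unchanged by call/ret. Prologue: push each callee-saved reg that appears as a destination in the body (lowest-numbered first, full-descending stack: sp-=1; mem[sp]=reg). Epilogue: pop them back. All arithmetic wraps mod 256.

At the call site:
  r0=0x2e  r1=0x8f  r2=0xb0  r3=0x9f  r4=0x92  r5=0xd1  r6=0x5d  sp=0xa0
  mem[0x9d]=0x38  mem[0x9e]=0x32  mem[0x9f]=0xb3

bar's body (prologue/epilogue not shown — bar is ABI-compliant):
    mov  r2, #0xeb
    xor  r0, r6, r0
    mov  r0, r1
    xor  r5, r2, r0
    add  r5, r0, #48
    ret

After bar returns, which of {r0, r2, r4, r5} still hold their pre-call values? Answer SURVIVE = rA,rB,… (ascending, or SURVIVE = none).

prologue: push r0 → mem[0x9f]=0x2e, sp=0x9f
prologue: push r2 → mem[0x9e]=0xb0, sp=0x9e
body[0] mov  r2, #0xeb → r2=0xeb
body[1] xor  r0, r6, r0 → r0=0x73
body[2] mov  r0, r1 → r0=0x8f
body[3] xor  r5, r2, r0 → r5=0x64
body[4] add  r5, r0, #48 → r5=0xbf
epilogue: pop r2=0xb0, sp=0x9f
epilogue: pop r0=0x2e, sp=0xa0
r0: callee-saved, written=True
r2: callee-saved, written=True
r4: caller-saved, written=False
r5: caller-saved, written=True

SURVIVE = r0,r2,r4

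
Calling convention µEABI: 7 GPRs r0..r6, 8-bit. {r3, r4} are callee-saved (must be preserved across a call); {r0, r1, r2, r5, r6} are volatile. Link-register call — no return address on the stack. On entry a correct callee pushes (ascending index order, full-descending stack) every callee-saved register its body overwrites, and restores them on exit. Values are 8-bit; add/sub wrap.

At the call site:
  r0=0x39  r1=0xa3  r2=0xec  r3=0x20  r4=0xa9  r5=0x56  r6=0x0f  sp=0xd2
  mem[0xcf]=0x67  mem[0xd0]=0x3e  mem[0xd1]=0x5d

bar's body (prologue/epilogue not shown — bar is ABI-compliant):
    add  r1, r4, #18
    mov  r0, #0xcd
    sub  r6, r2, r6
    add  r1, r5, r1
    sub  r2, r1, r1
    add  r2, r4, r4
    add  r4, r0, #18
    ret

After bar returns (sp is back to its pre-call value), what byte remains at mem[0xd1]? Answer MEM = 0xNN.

prologue: push r4 -> mem[0xd1]=0xa9, sp=0xd1
body[0] add  r1, r4, #18 -> r1=0xbb
body[1] mov  r0, #0xcd -> r0=0xcd
body[2] sub  r6, r2, r6 -> r6=0xdd
body[3] add  r1, r5, r1 -> r1=0x11
body[4] sub  r2, r1, r1 -> r2=0x00
body[5] add  r2, r4, r4 -> r2=0x52
body[6] add  r4, r0, #18 -> r4=0xdf
epilogue: pop r4=0xa9, sp=0xd2
prologue pushed ['r4'] at ['0xd1']

MEM = 0xa9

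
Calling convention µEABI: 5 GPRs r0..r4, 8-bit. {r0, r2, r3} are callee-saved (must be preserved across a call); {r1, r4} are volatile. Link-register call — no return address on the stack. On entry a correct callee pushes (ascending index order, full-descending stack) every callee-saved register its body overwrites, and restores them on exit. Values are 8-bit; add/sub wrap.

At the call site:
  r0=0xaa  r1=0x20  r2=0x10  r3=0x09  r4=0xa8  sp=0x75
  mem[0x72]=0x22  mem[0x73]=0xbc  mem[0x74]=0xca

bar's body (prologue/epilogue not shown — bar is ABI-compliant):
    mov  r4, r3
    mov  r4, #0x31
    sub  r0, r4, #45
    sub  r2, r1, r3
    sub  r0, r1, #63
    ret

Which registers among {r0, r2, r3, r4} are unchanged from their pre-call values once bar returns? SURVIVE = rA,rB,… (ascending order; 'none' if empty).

SURVIVE = r0,r2,r3

prologue: push r0 → mem[0x74]=0xaa, sp=0x74
prologue: push r2 → mem[0x73]=0x10, sp=0x73
body[0] mov  r4, r3 → r4=0x09
body[1] mov  r4, #0x31 → r4=0x31
body[2] sub  r0, r4, #45 → r0=0x04
body[3] sub  r2, r1, r3 → r2=0x17
body[4] sub  r0, r1, #63 → r0=0xe1
epilogue: pop r2=0x10, sp=0x74
epilogue: pop r0=0xaa, sp=0x75
r0: callee-saved, written=True
r2: callee-saved, written=True
r3: callee-saved, written=False
r4: caller-saved, written=True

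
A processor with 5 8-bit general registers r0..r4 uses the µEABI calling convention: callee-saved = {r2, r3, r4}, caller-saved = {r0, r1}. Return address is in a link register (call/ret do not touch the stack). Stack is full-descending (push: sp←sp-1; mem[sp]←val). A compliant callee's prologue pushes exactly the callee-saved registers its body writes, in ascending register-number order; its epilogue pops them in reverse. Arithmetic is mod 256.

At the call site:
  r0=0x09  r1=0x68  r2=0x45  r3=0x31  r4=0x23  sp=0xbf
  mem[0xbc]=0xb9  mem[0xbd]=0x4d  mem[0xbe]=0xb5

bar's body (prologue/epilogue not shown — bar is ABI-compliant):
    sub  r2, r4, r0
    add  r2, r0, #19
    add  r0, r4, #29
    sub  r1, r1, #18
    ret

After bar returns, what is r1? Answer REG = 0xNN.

prologue: push r2 -> mem[0xbe]=0x45, sp=0xbe
body[0] sub  r2, r4, r0 -> r2=0x1a
body[1] add  r2, r0, #19 -> r2=0x1c
body[2] add  r0, r4, #29 -> r0=0x40
body[3] sub  r1, r1, #18 -> r1=0x56
epilogue: pop r2=0x45, sp=0xbf
r1 is caller-saved -> body value

REG = 0x56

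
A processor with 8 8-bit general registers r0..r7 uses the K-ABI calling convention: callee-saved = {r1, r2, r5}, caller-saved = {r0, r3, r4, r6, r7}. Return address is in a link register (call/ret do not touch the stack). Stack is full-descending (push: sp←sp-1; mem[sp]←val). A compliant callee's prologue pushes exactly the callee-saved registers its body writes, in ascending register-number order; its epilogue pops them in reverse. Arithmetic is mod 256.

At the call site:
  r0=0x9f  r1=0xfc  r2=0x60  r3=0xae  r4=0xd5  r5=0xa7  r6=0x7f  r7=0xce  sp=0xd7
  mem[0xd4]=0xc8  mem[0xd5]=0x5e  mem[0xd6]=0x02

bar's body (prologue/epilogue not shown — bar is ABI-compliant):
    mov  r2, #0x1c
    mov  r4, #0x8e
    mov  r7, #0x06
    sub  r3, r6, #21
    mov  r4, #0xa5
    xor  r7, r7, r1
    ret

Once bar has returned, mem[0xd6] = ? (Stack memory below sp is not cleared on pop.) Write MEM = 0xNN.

MEM = 0x60

prologue: push r2 → mem[0xd6]=0x60, sp=0xd6
body[0] mov  r2, #0x1c → r2=0x1c
body[1] mov  r4, #0x8e → r4=0x8e
body[2] mov  r7, #0x06 → r7=0x06
body[3] sub  r3, r6, #21 → r3=0x6a
body[4] mov  r4, #0xa5 → r4=0xa5
body[5] xor  r7, r7, r1 → r7=0xfa
epilogue: pop r2=0x60, sp=0xd7
prologue pushed ['r2'] at ['0xd6']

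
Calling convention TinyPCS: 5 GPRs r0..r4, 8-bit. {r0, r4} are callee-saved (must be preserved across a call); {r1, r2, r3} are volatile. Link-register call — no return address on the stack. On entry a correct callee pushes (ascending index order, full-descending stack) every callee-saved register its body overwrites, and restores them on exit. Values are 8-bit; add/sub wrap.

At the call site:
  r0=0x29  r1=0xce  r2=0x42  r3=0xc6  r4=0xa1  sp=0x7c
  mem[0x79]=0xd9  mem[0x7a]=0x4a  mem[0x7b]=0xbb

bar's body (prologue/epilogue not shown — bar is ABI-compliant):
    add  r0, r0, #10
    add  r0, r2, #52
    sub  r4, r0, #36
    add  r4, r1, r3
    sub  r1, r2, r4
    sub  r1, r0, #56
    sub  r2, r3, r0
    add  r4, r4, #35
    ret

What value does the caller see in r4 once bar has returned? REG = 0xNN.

prologue: push r0 → mem[0x7b]=0x29, sp=0x7b
prologue: push r4 → mem[0x7a]=0xa1, sp=0x7a
body[0] add  r0, r0, #10 → r0=0x33
body[1] add  r0, r2, #52 → r0=0x76
body[2] sub  r4, r0, #36 → r4=0x52
body[3] add  r4, r1, r3 → r4=0x94
body[4] sub  r1, r2, r4 → r1=0xae
body[5] sub  r1, r0, #56 → r1=0x3e
body[6] sub  r2, r3, r0 → r2=0x50
body[7] add  r4, r4, #35 → r4=0xb7
epilogue: pop r4=0xa1, sp=0x7b
epilogue: pop r0=0x29, sp=0x7c
r4 is callee-saved → restored

REG = 0xa1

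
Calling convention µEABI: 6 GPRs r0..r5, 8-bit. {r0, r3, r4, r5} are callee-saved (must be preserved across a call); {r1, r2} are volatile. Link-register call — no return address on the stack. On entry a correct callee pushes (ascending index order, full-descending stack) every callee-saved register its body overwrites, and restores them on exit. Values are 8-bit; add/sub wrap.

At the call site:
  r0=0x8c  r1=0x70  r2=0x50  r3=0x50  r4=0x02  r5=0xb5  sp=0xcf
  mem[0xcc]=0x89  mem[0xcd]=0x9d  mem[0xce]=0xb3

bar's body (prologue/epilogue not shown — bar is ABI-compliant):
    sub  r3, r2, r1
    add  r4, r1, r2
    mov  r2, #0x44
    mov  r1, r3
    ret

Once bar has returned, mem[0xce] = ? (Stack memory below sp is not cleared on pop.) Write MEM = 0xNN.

prologue: push r3 → mem[0xce]=0x50, sp=0xce
prologue: push r4 → mem[0xcd]=0x02, sp=0xcd
body[0] sub  r3, r2, r1 → r3=0xe0
body[1] add  r4, r1, r2 → r4=0xc0
body[2] mov  r2, #0x44 → r2=0x44
body[3] mov  r1, r3 → r1=0xe0
epilogue: pop r4=0x02, sp=0xce
epilogue: pop r3=0x50, sp=0xcf
prologue pushed ['r3', 'r4'] at ['0xce', '0xcd']

MEM = 0x50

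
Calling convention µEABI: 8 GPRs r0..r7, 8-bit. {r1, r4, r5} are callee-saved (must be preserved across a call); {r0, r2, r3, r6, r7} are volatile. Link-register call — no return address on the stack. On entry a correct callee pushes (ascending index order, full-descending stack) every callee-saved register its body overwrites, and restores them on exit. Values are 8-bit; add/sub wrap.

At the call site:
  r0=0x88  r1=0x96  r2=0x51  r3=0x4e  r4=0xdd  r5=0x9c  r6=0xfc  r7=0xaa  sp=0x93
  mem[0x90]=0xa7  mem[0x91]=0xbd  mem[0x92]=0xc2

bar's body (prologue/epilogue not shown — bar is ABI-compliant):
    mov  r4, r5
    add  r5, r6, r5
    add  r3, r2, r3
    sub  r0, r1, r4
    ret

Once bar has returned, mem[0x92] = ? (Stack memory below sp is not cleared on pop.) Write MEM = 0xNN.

prologue: push r4 -> mem[0x92]=0xdd, sp=0x92
prologue: push r5 -> mem[0x91]=0x9c, sp=0x91
body[0] mov  r4, r5 -> r4=0x9c
body[1] add  r5, r6, r5 -> r5=0x98
body[2] add  r3, r2, r3 -> r3=0x9f
body[3] sub  r0, r1, r4 -> r0=0xfa
epilogue: pop r5=0x9c, sp=0x92
epilogue: pop r4=0xdd, sp=0x93
prologue pushed ['r4', 'r5'] at ['0x92', '0x91']

MEM = 0xdd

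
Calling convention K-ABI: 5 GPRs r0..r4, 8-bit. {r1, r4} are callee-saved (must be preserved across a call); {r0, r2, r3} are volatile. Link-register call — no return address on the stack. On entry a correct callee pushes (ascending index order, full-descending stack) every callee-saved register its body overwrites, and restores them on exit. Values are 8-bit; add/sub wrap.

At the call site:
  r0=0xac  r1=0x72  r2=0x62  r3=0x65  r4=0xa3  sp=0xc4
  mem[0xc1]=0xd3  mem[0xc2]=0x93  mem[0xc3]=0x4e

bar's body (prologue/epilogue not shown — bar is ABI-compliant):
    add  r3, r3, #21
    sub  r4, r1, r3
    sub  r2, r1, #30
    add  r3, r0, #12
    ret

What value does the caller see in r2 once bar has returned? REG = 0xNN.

REG = 0x54

prologue: push r4 -> mem[0xc3]=0xa3, sp=0xc3
body[0] add  r3, r3, #21 -> r3=0x7a
body[1] sub  r4, r1, r3 -> r4=0xf8
body[2] sub  r2, r1, #30 -> r2=0x54
body[3] add  r3, r0, #12 -> r3=0xb8
epilogue: pop r4=0xa3, sp=0xc4
r2 is caller-saved -> body value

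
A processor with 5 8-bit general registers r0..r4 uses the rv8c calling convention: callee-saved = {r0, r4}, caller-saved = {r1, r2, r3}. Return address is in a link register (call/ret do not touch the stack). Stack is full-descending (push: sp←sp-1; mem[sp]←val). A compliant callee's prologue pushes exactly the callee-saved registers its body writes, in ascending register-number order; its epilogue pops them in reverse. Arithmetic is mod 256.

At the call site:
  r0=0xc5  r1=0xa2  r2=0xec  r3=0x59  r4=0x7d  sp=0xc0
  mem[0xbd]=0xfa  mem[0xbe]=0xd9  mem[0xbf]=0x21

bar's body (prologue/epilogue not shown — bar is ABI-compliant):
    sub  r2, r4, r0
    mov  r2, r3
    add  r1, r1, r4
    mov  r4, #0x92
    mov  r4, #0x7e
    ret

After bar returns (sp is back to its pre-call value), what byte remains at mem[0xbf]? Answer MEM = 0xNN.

MEM = 0x7d

prologue: push r4 -> mem[0xbf]=0x7d, sp=0xbf
body[0] sub  r2, r4, r0 -> r2=0xb8
body[1] mov  r2, r3 -> r2=0x59
body[2] add  r1, r1, r4 -> r1=0x1f
body[3] mov  r4, #0x92 -> r4=0x92
body[4] mov  r4, #0x7e -> r4=0x7e
epilogue: pop r4=0x7d, sp=0xc0
prologue pushed ['r4'] at ['0xbf']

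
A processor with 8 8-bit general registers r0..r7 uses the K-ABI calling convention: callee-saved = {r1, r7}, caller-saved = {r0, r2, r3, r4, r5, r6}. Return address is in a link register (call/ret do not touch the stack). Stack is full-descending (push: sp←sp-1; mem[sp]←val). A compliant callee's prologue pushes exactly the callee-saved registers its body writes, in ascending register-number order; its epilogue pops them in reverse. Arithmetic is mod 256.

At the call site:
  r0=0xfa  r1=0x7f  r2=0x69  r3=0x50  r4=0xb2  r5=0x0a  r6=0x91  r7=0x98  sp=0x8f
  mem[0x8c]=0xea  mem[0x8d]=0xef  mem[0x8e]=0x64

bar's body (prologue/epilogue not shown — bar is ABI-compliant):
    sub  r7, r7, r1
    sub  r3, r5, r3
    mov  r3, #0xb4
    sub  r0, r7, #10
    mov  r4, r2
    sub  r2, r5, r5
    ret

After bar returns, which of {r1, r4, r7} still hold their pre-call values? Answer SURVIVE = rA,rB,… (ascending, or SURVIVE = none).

SURVIVE = r1,r7

prologue: push r7 -> mem[0x8e]=0x98, sp=0x8e
body[0] sub  r7, r7, r1 -> r7=0x19
body[1] sub  r3, r5, r3 -> r3=0xba
body[2] mov  r3, #0xb4 -> r3=0xb4
body[3] sub  r0, r7, #10 -> r0=0x0f
body[4] mov  r4, r2 -> r4=0x69
body[5] sub  r2, r5, r5 -> r2=0x00
epilogue: pop r7=0x98, sp=0x8f
r1: callee-saved, written=False
r4: caller-saved, written=True
r7: callee-saved, written=True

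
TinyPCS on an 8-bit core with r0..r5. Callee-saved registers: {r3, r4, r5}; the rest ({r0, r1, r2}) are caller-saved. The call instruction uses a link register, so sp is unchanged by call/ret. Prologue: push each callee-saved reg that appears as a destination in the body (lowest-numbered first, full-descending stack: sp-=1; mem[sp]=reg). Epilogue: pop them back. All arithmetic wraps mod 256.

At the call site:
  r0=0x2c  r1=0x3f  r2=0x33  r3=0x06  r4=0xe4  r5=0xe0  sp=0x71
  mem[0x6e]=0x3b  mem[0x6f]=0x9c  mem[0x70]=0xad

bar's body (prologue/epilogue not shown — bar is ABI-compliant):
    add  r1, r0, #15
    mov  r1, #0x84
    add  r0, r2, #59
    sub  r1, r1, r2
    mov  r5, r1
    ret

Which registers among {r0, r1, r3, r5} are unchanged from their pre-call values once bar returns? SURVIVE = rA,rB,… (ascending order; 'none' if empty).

prologue: push r5 → mem[0x70]=0xe0, sp=0x70
body[0] add  r1, r0, #15 → r1=0x3b
body[1] mov  r1, #0x84 → r1=0x84
body[2] add  r0, r2, #59 → r0=0x6e
body[3] sub  r1, r1, r2 → r1=0x51
body[4] mov  r5, r1 → r5=0x51
epilogue: pop r5=0xe0, sp=0x71
r0: caller-saved, written=True
r1: caller-saved, written=True
r3: callee-saved, written=False
r5: callee-saved, written=True

SURVIVE = r3,r5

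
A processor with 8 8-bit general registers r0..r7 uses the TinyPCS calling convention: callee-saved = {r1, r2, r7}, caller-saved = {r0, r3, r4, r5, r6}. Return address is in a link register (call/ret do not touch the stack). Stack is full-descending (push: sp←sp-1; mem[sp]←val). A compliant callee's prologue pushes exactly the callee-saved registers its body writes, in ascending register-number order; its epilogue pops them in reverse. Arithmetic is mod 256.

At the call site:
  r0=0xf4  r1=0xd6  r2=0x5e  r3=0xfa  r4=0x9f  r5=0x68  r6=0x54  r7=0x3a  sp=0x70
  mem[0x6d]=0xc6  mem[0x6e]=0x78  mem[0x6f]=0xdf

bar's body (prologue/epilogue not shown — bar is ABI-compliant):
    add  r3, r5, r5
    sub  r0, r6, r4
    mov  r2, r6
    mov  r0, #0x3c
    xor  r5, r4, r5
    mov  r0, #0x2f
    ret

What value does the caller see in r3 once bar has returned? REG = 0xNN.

prologue: push r2 -> mem[0x6f]=0x5e, sp=0x6f
body[0] add  r3, r5, r5 -> r3=0xd0
body[1] sub  r0, r6, r4 -> r0=0xb5
body[2] mov  r2, r6 -> r2=0x54
body[3] mov  r0, #0x3c -> r0=0x3c
body[4] xor  r5, r4, r5 -> r5=0xf7
body[5] mov  r0, #0x2f -> r0=0x2f
epilogue: pop r2=0x5e, sp=0x70
r3 is caller-saved -> body value

REG = 0xd0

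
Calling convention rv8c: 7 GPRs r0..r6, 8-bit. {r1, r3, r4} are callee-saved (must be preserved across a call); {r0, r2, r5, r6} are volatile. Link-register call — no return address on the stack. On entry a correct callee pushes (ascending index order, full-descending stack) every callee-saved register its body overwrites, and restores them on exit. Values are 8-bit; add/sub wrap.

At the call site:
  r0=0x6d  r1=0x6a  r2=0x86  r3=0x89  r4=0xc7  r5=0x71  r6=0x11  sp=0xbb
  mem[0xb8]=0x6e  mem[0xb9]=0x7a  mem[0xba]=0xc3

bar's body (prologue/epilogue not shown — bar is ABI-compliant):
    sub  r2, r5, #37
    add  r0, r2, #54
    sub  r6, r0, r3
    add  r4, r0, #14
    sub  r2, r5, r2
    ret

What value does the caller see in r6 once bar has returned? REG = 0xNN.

prologue: push r4 → mem[0xba]=0xc7, sp=0xba
body[0] sub  r2, r5, #37 → r2=0x4c
body[1] add  r0, r2, #54 → r0=0x82
body[2] sub  r6, r0, r3 → r6=0xf9
body[3] add  r4, r0, #14 → r4=0x90
body[4] sub  r2, r5, r2 → r2=0x25
epilogue: pop r4=0xc7, sp=0xbb
r6 is caller-saved → body value

REG = 0xf9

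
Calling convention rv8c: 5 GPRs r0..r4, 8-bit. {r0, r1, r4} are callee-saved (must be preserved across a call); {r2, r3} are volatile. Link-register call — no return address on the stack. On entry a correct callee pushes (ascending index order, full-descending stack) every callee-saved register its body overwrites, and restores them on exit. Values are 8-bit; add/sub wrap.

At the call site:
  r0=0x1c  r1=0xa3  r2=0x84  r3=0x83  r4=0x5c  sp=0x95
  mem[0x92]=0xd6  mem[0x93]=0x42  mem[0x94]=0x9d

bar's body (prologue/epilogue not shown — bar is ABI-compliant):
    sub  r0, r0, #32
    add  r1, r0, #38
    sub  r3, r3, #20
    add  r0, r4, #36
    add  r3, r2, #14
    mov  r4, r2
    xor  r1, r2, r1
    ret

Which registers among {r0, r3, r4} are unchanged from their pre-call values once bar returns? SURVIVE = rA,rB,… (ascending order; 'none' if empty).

prologue: push r0 → mem[0x94]=0x1c, sp=0x94
prologue: push r1 → mem[0x93]=0xa3, sp=0x93
prologue: push r4 → mem[0x92]=0x5c, sp=0x92
body[0] sub  r0, r0, #32 → r0=0xfc
body[1] add  r1, r0, #38 → r1=0x22
body[2] sub  r3, r3, #20 → r3=0x6f
body[3] add  r0, r4, #36 → r0=0x80
body[4] add  r3, r2, #14 → r3=0x92
body[5] mov  r4, r2 → r4=0x84
body[6] xor  r1, r2, r1 → r1=0xa6
epilogue: pop r4=0x5c, sp=0x93
epilogue: pop r1=0xa3, sp=0x94
epilogue: pop r0=0x1c, sp=0x95
r0: callee-saved, written=True
r3: caller-saved, written=True
r4: callee-saved, written=True

SURVIVE = r0,r4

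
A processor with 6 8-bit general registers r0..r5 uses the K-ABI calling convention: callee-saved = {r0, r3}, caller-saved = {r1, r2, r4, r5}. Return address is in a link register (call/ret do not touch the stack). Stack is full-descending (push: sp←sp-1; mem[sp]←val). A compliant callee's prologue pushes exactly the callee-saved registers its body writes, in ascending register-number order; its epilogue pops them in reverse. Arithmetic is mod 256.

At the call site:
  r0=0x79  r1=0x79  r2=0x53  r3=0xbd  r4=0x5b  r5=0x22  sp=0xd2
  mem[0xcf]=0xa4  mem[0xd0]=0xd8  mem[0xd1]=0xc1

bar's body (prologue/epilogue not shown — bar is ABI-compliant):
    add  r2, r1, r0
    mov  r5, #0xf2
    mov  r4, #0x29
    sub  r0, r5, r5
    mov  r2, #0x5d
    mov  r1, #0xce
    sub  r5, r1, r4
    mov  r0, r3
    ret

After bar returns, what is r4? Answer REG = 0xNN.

REG = 0x29

prologue: push r0 -> mem[0xd1]=0x79, sp=0xd1
body[0] add  r2, r1, r0 -> r2=0xf2
body[1] mov  r5, #0xf2 -> r5=0xf2
body[2] mov  r4, #0x29 -> r4=0x29
body[3] sub  r0, r5, r5 -> r0=0x00
body[4] mov  r2, #0x5d -> r2=0x5d
body[5] mov  r1, #0xce -> r1=0xce
body[6] sub  r5, r1, r4 -> r5=0xa5
body[7] mov  r0, r3 -> r0=0xbd
epilogue: pop r0=0x79, sp=0xd2
r4 is caller-saved -> body value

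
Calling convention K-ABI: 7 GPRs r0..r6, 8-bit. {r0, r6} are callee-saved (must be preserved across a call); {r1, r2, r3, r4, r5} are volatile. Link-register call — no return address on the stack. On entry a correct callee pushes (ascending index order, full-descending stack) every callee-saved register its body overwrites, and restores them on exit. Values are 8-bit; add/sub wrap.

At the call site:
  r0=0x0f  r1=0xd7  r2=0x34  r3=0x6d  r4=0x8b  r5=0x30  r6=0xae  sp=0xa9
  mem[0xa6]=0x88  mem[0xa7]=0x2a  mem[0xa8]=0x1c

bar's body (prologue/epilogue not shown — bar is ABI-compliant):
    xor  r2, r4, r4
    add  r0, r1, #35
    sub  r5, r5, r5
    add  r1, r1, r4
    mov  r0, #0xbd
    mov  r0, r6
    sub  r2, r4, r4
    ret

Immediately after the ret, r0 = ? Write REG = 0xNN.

REG = 0x0f

prologue: push r0 -> mem[0xa8]=0x0f, sp=0xa8
body[0] xor  r2, r4, r4 -> r2=0x00
body[1] add  r0, r1, #35 -> r0=0xfa
body[2] sub  r5, r5, r5 -> r5=0x00
body[3] add  r1, r1, r4 -> r1=0x62
body[4] mov  r0, #0xbd -> r0=0xbd
body[5] mov  r0, r6 -> r0=0xae
body[6] sub  r2, r4, r4 -> r2=0x00
epilogue: pop r0=0x0f, sp=0xa9
r0 is callee-saved -> restored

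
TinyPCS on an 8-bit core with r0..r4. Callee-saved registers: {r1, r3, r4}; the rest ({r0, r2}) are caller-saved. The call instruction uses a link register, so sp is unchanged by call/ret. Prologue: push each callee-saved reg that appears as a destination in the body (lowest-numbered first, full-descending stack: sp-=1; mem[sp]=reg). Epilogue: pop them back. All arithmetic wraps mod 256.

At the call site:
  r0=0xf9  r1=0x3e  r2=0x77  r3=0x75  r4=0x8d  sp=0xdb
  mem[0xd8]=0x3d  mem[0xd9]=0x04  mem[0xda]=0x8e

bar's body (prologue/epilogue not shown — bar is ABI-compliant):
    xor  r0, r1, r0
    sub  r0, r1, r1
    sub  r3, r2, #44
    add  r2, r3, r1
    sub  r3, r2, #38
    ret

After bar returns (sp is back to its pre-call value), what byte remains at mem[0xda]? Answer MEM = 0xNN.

MEM = 0x75

prologue: push r3 -> mem[0xda]=0x75, sp=0xda
body[0] xor  r0, r1, r0 -> r0=0xc7
body[1] sub  r0, r1, r1 -> r0=0x00
body[2] sub  r3, r2, #44 -> r3=0x4b
body[3] add  r2, r3, r1 -> r2=0x89
body[4] sub  r3, r2, #38 -> r3=0x63
epilogue: pop r3=0x75, sp=0xdb
prologue pushed ['r3'] at ['0xda']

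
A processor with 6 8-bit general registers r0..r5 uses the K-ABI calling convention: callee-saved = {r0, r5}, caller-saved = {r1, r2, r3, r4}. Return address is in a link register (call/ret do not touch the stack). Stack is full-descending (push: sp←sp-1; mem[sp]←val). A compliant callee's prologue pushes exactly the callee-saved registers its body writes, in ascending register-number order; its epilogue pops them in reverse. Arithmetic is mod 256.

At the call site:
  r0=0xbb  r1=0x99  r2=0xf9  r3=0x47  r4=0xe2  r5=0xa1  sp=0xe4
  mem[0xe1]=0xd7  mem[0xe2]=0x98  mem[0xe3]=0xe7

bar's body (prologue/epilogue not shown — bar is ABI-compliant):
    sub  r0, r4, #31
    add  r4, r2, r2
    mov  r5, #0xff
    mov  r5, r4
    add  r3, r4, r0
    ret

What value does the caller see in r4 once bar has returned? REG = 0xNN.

REG = 0xf2

prologue: push r0 -> mem[0xe3]=0xbb, sp=0xe3
prologue: push r5 -> mem[0xe2]=0xa1, sp=0xe2
body[0] sub  r0, r4, #31 -> r0=0xc3
body[1] add  r4, r2, r2 -> r4=0xf2
body[2] mov  r5, #0xff -> r5=0xff
body[3] mov  r5, r4 -> r5=0xf2
body[4] add  r3, r4, r0 -> r3=0xb5
epilogue: pop r5=0xa1, sp=0xe3
epilogue: pop r0=0xbb, sp=0xe4
r4 is caller-saved -> body value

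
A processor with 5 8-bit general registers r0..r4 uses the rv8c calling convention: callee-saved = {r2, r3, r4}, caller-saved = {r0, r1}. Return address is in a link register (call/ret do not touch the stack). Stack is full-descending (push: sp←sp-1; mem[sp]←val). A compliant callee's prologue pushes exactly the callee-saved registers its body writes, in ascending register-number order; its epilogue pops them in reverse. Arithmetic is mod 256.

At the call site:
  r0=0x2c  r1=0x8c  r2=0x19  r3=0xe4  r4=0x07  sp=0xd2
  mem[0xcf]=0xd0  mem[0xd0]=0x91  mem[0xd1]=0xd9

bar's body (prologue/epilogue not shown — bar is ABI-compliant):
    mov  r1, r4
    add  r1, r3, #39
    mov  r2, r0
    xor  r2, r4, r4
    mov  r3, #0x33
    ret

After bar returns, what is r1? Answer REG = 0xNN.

prologue: push r2 → mem[0xd1]=0x19, sp=0xd1
prologue: push r3 → mem[0xd0]=0xe4, sp=0xd0
body[0] mov  r1, r4 → r1=0x07
body[1] add  r1, r3, #39 → r1=0x0b
body[2] mov  r2, r0 → r2=0x2c
body[3] xor  r2, r4, r4 → r2=0x00
body[4] mov  r3, #0x33 → r3=0x33
epilogue: pop r3=0xe4, sp=0xd1
epilogue: pop r2=0x19, sp=0xd2
r1 is caller-saved → body value

REG = 0x0b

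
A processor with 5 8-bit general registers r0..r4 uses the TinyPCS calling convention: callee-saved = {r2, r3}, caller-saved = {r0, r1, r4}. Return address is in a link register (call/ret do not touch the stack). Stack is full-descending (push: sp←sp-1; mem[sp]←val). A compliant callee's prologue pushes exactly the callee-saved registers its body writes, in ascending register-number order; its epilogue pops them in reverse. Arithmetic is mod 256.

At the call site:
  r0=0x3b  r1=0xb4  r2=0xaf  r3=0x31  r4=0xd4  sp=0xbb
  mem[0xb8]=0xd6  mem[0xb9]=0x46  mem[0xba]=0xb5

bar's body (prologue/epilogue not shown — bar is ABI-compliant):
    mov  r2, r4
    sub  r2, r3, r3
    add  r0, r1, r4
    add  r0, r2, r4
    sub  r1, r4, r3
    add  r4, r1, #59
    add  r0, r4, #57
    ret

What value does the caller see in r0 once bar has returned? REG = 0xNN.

REG = 0x17

prologue: push r2 → mem[0xba]=0xaf, sp=0xba
body[0] mov  r2, r4 → r2=0xd4
body[1] sub  r2, r3, r3 → r2=0x00
body[2] add  r0, r1, r4 → r0=0x88
body[3] add  r0, r2, r4 → r0=0xd4
body[4] sub  r1, r4, r3 → r1=0xa3
body[5] add  r4, r1, #59 → r4=0xde
body[6] add  r0, r4, #57 → r0=0x17
epilogue: pop r2=0xaf, sp=0xbb
r0 is caller-saved → body value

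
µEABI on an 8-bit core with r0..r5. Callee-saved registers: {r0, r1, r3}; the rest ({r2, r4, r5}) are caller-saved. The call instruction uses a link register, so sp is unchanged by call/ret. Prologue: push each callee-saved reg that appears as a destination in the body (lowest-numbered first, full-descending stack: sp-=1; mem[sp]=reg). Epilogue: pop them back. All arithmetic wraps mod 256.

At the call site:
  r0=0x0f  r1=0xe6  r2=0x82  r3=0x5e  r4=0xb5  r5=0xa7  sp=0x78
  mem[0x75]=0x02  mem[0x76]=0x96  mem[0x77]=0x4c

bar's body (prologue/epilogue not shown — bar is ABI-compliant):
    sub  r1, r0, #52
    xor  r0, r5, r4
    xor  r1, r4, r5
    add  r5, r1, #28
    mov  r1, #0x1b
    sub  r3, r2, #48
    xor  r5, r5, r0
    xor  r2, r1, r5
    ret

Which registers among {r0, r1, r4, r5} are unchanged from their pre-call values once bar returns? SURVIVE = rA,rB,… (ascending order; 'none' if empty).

SURVIVE = r0,r1,r4

prologue: push r0 → mem[0x77]=0x0f, sp=0x77
prologue: push r1 → mem[0x76]=0xe6, sp=0x76
prologue: push r3 → mem[0x75]=0x5e, sp=0x75
body[0] sub  r1, r0, #52 → r1=0xdb
body[1] xor  r0, r5, r4 → r0=0x12
body[2] xor  r1, r4, r5 → r1=0x12
body[3] add  r5, r1, #28 → r5=0x2e
body[4] mov  r1, #0x1b → r1=0x1b
body[5] sub  r3, r2, #48 → r3=0x52
body[6] xor  r5, r5, r0 → r5=0x3c
body[7] xor  r2, r1, r5 → r2=0x27
epilogue: pop r3=0x5e, sp=0x76
epilogue: pop r1=0xe6, sp=0x77
epilogue: pop r0=0x0f, sp=0x78
r0: callee-saved, written=True
r1: callee-saved, written=True
r4: caller-saved, written=False
r5: caller-saved, written=True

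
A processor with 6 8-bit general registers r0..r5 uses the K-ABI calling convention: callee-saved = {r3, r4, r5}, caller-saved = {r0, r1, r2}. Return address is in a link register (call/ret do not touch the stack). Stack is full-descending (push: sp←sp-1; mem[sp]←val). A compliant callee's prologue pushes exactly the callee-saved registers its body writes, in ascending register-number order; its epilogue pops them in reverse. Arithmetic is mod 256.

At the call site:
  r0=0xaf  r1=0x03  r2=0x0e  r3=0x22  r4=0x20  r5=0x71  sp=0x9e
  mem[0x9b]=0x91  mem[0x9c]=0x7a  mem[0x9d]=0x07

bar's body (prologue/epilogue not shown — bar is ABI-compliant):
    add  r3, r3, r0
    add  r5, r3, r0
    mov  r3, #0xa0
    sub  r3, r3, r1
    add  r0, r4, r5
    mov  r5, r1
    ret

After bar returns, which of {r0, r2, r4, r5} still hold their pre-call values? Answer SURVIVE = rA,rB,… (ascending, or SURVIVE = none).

prologue: push r3 -> mem[0x9d]=0x22, sp=0x9d
prologue: push r5 -> mem[0x9c]=0x71, sp=0x9c
body[0] add  r3, r3, r0 -> r3=0xd1
body[1] add  r5, r3, r0 -> r5=0x80
body[2] mov  r3, #0xa0 -> r3=0xa0
body[3] sub  r3, r3, r1 -> r3=0x9d
body[4] add  r0, r4, r5 -> r0=0xa0
body[5] mov  r5, r1 -> r5=0x03
epilogue: pop r5=0x71, sp=0x9d
epilogue: pop r3=0x22, sp=0x9e
r0: caller-saved, written=True
r2: caller-saved, written=False
r4: callee-saved, written=False
r5: callee-saved, written=True

SURVIVE = r2,r4,r5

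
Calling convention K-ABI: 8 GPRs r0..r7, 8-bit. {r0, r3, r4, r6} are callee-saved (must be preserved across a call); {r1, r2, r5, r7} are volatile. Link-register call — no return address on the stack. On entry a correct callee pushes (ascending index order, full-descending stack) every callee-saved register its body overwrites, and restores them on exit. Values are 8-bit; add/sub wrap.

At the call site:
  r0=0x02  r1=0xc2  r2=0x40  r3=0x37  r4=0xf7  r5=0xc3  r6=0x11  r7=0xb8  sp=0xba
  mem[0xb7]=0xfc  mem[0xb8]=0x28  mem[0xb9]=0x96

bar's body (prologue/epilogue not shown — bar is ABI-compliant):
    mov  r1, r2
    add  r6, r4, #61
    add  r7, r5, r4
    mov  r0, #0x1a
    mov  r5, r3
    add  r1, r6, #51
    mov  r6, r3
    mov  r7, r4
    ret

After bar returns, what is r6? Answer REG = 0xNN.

prologue: push r0 -> mem[0xb9]=0x02, sp=0xb9
prologue: push r6 -> mem[0xb8]=0x11, sp=0xb8
body[0] mov  r1, r2 -> r1=0x40
body[1] add  r6, r4, #61 -> r6=0x34
body[2] add  r7, r5, r4 -> r7=0xba
body[3] mov  r0, #0x1a -> r0=0x1a
body[4] mov  r5, r3 -> r5=0x37
body[5] add  r1, r6, #51 -> r1=0x67
body[6] mov  r6, r3 -> r6=0x37
body[7] mov  r7, r4 -> r7=0xf7
epilogue: pop r6=0x11, sp=0xb9
epilogue: pop r0=0x02, sp=0xba
r6 is callee-saved -> restored

REG = 0x11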